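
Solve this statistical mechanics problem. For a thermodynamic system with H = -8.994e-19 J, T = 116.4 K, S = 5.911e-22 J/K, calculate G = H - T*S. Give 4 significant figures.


Step 1: T*S = 116.4 * 5.911e-22 = 6.88e-20 J
Step 2: G = H - T*S = -8.994e-19 - 6.88e-20
Step 3: G = -9.682e-19 J

-9.682e-19


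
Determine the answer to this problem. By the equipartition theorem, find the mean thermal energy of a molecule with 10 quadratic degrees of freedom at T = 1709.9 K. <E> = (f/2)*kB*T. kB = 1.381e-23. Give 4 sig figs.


Step 1: f/2 = 10/2 = 5
Step 2: kB*T = 1.381e-23 * 1709.9 = 2.361e-20
Step 3: <E> = 5 * 2.361e-20 = 1.181e-19 J

1.181e-19


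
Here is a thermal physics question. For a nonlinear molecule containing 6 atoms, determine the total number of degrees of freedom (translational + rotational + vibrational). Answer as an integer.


Step 1: Translational DOF = 3
Step 2: Rotational DOF (nonlinear) = 3
Step 3: Vibrational DOF = 3*6 - 6 = 12
Step 4: Total = 3 + 3 + 12 = 18

18


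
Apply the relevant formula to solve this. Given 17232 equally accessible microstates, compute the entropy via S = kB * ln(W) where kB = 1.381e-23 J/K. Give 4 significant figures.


Step 1: ln(W) = ln(17232) = 9.755
Step 2: S = kB * ln(W) = 1.381e-23 * 9.755
Step 3: S = 1.347e-22 J/K

1.347e-22


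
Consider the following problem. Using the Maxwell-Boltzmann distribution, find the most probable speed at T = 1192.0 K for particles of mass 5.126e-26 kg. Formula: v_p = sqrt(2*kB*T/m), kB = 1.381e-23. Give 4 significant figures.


Step 1: Numerator = 2*kB*T = 2*1.381e-23*1192.0 = 3.292e-20
Step 2: Ratio = 3.292e-20 / 5.126e-26 = 6.423e+05
Step 3: v_p = sqrt(6.423e+05) = 801.4 m/s

801.4


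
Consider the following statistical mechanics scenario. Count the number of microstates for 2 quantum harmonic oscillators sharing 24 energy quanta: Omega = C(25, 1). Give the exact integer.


Step 1: Use binomial coefficient C(25, 1)
Step 2: Numerator = 25! / 24!
Step 3: Denominator = 1!
Step 4: Omega = 25

25


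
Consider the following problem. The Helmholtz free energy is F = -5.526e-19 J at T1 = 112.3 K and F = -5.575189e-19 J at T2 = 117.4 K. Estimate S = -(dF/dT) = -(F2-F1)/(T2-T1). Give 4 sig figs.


Step 1: dF = F2 - F1 = -5.575189e-19 - (-5.526e-19) = -4.9189e-21 J
Step 2: dT = T2 - T1 = 117.4 - 112.3 = 5.1 K
Step 3: S = -dF/dT = -(-4.9189e-21)/5.1 = 9.645e-22 J/K

9.645e-22


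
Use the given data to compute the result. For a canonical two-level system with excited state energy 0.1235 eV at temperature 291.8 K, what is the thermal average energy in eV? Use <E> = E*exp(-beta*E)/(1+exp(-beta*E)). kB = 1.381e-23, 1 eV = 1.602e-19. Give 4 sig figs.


Step 1: beta*E = 0.1235*1.602e-19/(1.381e-23*291.8) = 4.91
Step 2: exp(-beta*E) = 0.007375
Step 3: <E> = 0.1235*0.007375/(1+0.007375) = 0.0009042 eV

0.0009042


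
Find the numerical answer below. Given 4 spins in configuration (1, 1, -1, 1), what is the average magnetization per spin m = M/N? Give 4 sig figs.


Step 1: Count up spins (+1): 3, down spins (-1): 1
Step 2: Total magnetization M = 3 - 1 = 2
Step 3: m = M/N = 2/4 = 0.5

0.5


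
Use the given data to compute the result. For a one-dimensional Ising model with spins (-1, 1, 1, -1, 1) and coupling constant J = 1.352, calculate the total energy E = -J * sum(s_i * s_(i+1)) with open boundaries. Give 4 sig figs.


Step 1: Nearest-neighbor products: -1, 1, -1, -1
Step 2: Sum of products = -2
Step 3: E = -1.352 * -2 = 2.704

2.704


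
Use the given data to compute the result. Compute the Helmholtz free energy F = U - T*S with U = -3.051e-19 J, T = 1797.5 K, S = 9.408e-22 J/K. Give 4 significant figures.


Step 1: T*S = 1797.5 * 9.408e-22 = 1.691e-18 J
Step 2: F = U - T*S = -3.051e-19 - 1.691e-18
Step 3: F = -1.996e-18 J

-1.996e-18


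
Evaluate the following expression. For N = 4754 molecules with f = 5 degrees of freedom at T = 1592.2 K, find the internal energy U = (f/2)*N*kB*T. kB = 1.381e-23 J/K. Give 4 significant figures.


Step 1: f/2 = 5/2 = 2.5
Step 2: N*kB*T = 4754*1.381e-23*1592.2 = 1.045e-16
Step 3: U = 2.5 * 1.045e-16 = 2.613e-16 J

2.613e-16


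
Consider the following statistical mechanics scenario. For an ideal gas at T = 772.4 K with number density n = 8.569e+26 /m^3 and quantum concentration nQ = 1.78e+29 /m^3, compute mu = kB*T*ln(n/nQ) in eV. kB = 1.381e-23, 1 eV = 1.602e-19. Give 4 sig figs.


Step 1: n/nQ = 8.569e+26/1.78e+29 = 0.004814
Step 2: ln(n/nQ) = -5.336
Step 3: mu = kB*T*ln(n/nQ) = 1.067e-20*-5.336 = -5.692e-20 J
Step 4: Convert to eV: -5.692e-20/1.602e-19 = -0.3553 eV

-0.3553


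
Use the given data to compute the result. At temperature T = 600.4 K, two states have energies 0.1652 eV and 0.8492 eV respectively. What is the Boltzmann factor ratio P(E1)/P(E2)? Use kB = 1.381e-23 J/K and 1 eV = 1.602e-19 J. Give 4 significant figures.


Step 1: Compute energy difference dE = E1 - E2 = 0.1652 - 0.8492 = -0.684 eV
Step 2: Convert to Joules: dE_J = -0.684 * 1.602e-19 = -1.096e-19 J
Step 3: Compute exponent = -dE_J / (kB * T) = -(-1.096e-19) / (1.381e-23 * 600.4) = 13.22
Step 4: P(E1)/P(E2) = exp(13.22) = 5.488e+05

5.488e+05


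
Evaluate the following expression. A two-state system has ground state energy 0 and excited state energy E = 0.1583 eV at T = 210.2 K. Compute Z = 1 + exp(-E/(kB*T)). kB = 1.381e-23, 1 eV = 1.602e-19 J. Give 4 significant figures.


Step 1: Compute beta*E = E*eV/(kB*T) = 0.1583*1.602e-19/(1.381e-23*210.2) = 8.736
Step 2: exp(-beta*E) = exp(-8.736) = 0.0001607
Step 3: Z = 1 + 0.0001607 = 1

1


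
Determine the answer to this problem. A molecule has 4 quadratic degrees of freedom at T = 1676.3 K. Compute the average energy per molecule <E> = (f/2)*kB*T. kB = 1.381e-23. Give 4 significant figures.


Step 1: f/2 = 4/2 = 2
Step 2: kB*T = 1.381e-23 * 1676.3 = 2.315e-20
Step 3: <E> = 2 * 2.315e-20 = 4.63e-20 J

4.63e-20


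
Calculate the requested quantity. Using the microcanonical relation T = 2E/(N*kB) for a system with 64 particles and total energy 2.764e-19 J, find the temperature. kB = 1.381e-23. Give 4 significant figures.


Step 1: Numerator = 2*E = 2*2.764e-19 = 5.528e-19 J
Step 2: Denominator = N*kB = 64*1.381e-23 = 8.838e-22
Step 3: T = 5.528e-19 / 8.838e-22 = 625.5 K

625.5


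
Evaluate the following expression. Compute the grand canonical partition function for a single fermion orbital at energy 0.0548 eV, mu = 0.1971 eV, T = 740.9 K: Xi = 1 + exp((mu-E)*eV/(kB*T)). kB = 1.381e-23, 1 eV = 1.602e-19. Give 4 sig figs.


Step 1: (mu - E) = 0.1971 - 0.0548 = 0.1423 eV
Step 2: x = (mu-E)*eV/(kB*T) = 0.1423*1.602e-19/(1.381e-23*740.9) = 2.228
Step 3: exp(x) = 9.281
Step 4: Xi = 1 + 9.281 = 10.28

10.28


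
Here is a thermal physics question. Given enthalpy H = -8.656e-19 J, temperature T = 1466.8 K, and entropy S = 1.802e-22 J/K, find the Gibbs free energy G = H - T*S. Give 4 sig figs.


Step 1: T*S = 1466.8 * 1.802e-22 = 2.643e-19 J
Step 2: G = H - T*S = -8.656e-19 - 2.643e-19
Step 3: G = -1.13e-18 J

-1.13e-18


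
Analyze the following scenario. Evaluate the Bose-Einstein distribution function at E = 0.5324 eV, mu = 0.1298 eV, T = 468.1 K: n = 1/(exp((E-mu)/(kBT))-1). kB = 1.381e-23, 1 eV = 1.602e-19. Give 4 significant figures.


Step 1: (E - mu) = 0.4026 eV
Step 2: x = (E-mu)*eV/(kB*T) = 0.4026*1.602e-19/(1.381e-23*468.1) = 9.977
Step 3: exp(x) = 2.153e+04
Step 4: n = 1/(exp(x)-1) = 4.645e-05

4.645e-05


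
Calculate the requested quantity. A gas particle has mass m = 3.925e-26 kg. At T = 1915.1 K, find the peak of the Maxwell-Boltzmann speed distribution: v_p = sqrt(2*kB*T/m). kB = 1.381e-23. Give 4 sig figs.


Step 1: Numerator = 2*kB*T = 2*1.381e-23*1915.1 = 5.29e-20
Step 2: Ratio = 5.29e-20 / 3.925e-26 = 1.348e+06
Step 3: v_p = sqrt(1.348e+06) = 1161 m/s

1161


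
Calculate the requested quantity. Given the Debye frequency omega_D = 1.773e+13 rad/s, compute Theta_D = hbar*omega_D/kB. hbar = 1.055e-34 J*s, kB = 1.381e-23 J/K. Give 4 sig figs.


Step 1: hbar*omega_D = 1.055e-34 * 1.773e+13 = 1.871e-21 J
Step 2: Theta_D = 1.871e-21 / 1.381e-23
Step 3: Theta_D = 135.4 K

135.4


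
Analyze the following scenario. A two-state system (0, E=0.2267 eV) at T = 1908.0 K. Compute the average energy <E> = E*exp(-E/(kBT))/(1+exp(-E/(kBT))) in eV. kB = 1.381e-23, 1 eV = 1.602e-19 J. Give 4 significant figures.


Step 1: beta*E = 0.2267*1.602e-19/(1.381e-23*1908.0) = 1.378
Step 2: exp(-beta*E) = 0.252
Step 3: <E> = 0.2267*0.252/(1+0.252) = 0.04563 eV

0.04563


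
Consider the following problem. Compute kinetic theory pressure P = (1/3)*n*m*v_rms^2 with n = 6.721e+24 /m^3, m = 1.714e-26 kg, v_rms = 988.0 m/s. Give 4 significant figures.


Step 1: v_rms^2 = 988.0^2 = 9.761e+05
Step 2: n*m = 6.721e+24*1.714e-26 = 0.1152
Step 3: P = (1/3)*0.1152*9.761e+05 = 3.748e+04 Pa

3.748e+04


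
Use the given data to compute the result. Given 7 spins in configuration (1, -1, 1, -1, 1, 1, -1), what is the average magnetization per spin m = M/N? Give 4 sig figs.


Step 1: Count up spins (+1): 4, down spins (-1): 3
Step 2: Total magnetization M = 4 - 3 = 1
Step 3: m = M/N = 1/7 = 0.1429

0.1429


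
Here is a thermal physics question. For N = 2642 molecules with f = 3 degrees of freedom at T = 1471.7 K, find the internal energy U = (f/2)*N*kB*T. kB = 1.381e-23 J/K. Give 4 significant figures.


Step 1: f/2 = 3/2 = 1.5
Step 2: N*kB*T = 2642*1.381e-23*1471.7 = 5.37e-17
Step 3: U = 1.5 * 5.37e-17 = 8.054e-17 J

8.054e-17


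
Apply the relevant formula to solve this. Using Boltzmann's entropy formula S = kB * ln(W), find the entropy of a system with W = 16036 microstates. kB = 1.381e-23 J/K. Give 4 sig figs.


Step 1: ln(W) = ln(16036) = 9.683
Step 2: S = kB * ln(W) = 1.381e-23 * 9.683
Step 3: S = 1.337e-22 J/K

1.337e-22


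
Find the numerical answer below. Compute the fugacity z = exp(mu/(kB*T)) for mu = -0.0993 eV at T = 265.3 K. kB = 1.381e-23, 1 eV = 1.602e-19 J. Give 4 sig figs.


Step 1: Convert mu to Joules: -0.0993*1.602e-19 = -1.591e-20 J
Step 2: kB*T = 1.381e-23*265.3 = 3.664e-21 J
Step 3: mu/(kB*T) = -4.342
Step 4: z = exp(-4.342) = 0.01301

0.01301


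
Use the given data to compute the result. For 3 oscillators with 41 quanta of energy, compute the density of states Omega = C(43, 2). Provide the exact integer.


Step 1: Use binomial coefficient C(43, 2)
Step 2: Numerator = 43! / 41!
Step 3: Denominator = 2!
Step 4: Omega = 903

903


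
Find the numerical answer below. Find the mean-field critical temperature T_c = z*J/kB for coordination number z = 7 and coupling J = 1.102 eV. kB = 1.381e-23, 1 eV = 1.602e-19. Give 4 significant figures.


Step 1: z*J = 7*1.102 = 7.714 eV
Step 2: Convert to Joules: 7.714*1.602e-19 = 1.236e-18 J
Step 3: T_c = 1.236e-18 / 1.381e-23 = 8.948e+04 K

8.948e+04


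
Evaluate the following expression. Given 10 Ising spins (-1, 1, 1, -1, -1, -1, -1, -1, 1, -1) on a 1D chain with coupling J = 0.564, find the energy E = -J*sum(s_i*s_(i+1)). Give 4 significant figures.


Step 1: Nearest-neighbor products: -1, 1, -1, 1, 1, 1, 1, -1, -1
Step 2: Sum of products = 1
Step 3: E = -0.564 * 1 = -0.564

-0.564


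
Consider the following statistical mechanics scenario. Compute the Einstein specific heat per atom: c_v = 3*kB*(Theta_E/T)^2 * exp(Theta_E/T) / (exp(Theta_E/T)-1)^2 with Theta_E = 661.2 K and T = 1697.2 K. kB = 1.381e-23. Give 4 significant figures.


Step 1: x = Theta_E/T = 661.2/1697.2 = 0.3896
Step 2: x^2 = 0.1518
Step 3: exp(x) = 1.476
Step 4: c_v = 3*1.381e-23*0.1518*1.476/(1.476-1)^2 = 4.091e-23

4.091e-23


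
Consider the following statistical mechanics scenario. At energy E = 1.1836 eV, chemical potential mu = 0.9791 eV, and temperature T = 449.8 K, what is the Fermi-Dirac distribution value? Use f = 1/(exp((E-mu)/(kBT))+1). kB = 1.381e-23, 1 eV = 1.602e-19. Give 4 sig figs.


Step 1: (E - mu) = 1.1836 - 0.9791 = 0.2045 eV
Step 2: Convert: (E-mu)*eV = 3.276e-20 J
Step 3: x = (E-mu)*eV/(kB*T) = 5.274
Step 4: f = 1/(exp(5.274)+1) = 0.005097

0.005097


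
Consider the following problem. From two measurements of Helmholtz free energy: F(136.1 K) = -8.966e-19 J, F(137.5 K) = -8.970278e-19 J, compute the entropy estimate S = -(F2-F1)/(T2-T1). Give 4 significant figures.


Step 1: dF = F2 - F1 = -8.970278e-19 - (-8.966e-19) = -4.278e-22 J
Step 2: dT = T2 - T1 = 137.5 - 136.1 = 1.4 K
Step 3: S = -dF/dT = -(-4.278e-22)/1.4 = 3.056e-22 J/K

3.056e-22


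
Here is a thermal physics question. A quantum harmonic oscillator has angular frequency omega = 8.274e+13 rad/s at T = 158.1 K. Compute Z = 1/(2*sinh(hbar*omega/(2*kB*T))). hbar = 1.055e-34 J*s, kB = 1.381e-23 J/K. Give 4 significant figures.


Step 1: Compute x = hbar*omega/(kB*T) = 1.055e-34*8.274e+13/(1.381e-23*158.1) = 3.998
Step 2: x/2 = 1.999
Step 3: sinh(x/2) = 3.623
Step 4: Z = 1/(2*3.623) = 0.138

0.138


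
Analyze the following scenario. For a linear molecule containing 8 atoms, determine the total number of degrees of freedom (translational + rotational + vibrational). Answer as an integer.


Step 1: Translational DOF = 3
Step 2: Rotational DOF (linear) = 2
Step 3: Vibrational DOF = 3*8 - 5 = 19
Step 4: Total = 3 + 2 + 19 = 24

24


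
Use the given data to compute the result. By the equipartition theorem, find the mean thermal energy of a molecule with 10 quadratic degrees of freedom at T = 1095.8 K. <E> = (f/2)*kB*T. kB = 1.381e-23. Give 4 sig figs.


Step 1: f/2 = 10/2 = 5
Step 2: kB*T = 1.381e-23 * 1095.8 = 1.513e-20
Step 3: <E> = 5 * 1.513e-20 = 7.566e-20 J

7.566e-20


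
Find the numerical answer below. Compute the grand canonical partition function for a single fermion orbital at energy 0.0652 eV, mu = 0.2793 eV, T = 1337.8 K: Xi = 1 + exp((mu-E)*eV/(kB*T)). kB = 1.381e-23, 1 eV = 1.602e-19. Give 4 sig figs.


Step 1: (mu - E) = 0.2793 - 0.0652 = 0.2141 eV
Step 2: x = (mu-E)*eV/(kB*T) = 0.2141*1.602e-19/(1.381e-23*1337.8) = 1.856
Step 3: exp(x) = 6.401
Step 4: Xi = 1 + 6.401 = 7.401

7.401


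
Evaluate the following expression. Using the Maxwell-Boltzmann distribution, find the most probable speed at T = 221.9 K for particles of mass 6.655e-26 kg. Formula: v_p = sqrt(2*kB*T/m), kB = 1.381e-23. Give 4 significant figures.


Step 1: Numerator = 2*kB*T = 2*1.381e-23*221.9 = 6.129e-21
Step 2: Ratio = 6.129e-21 / 6.655e-26 = 9.209e+04
Step 3: v_p = sqrt(9.209e+04) = 303.5 m/s

303.5


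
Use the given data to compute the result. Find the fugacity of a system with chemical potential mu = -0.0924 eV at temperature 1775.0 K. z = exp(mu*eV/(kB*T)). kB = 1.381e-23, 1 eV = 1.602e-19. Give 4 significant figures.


Step 1: Convert mu to Joules: -0.0924*1.602e-19 = -1.48e-20 J
Step 2: kB*T = 1.381e-23*1775.0 = 2.451e-20 J
Step 3: mu/(kB*T) = -0.6039
Step 4: z = exp(-0.6039) = 0.5467

0.5467


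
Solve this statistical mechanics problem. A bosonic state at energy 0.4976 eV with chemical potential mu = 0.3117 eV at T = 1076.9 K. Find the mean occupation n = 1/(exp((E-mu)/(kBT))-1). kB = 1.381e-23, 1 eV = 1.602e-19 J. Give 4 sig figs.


Step 1: (E - mu) = 0.1859 eV
Step 2: x = (E-mu)*eV/(kB*T) = 0.1859*1.602e-19/(1.381e-23*1076.9) = 2.003
Step 3: exp(x) = 7.408
Step 4: n = 1/(exp(x)-1) = 0.1561

0.1561


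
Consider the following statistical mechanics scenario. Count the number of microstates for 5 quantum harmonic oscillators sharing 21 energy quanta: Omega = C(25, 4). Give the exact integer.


Step 1: Use binomial coefficient C(25, 4)
Step 2: Numerator = 25! / 21!
Step 3: Denominator = 4!
Step 4: Omega = 12650

12650


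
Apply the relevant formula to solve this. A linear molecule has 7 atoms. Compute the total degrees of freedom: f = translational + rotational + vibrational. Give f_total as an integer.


Step 1: Translational DOF = 3
Step 2: Rotational DOF (linear) = 2
Step 3: Vibrational DOF = 3*7 - 5 = 16
Step 4: Total = 3 + 2 + 16 = 21

21


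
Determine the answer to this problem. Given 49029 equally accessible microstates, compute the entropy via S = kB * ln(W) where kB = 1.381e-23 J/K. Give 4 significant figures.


Step 1: ln(W) = ln(49029) = 10.8
Step 2: S = kB * ln(W) = 1.381e-23 * 10.8
Step 3: S = 1.492e-22 J/K

1.492e-22


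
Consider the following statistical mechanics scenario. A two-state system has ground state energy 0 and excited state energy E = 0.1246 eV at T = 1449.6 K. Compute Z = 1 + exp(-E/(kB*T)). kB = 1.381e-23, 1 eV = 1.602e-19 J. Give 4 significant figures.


Step 1: Compute beta*E = E*eV/(kB*T) = 0.1246*1.602e-19/(1.381e-23*1449.6) = 0.9971
Step 2: exp(-beta*E) = exp(-0.9971) = 0.3689
Step 3: Z = 1 + 0.3689 = 1.369

1.369


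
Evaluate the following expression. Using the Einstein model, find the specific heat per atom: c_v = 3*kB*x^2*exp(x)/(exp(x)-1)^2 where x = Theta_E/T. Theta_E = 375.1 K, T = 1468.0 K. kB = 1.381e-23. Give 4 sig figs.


Step 1: x = Theta_E/T = 375.1/1468.0 = 0.2555
Step 2: x^2 = 0.06529
Step 3: exp(x) = 1.291
Step 4: c_v = 3*1.381e-23*0.06529*1.291/(1.291-1)^2 = 4.121e-23

4.121e-23


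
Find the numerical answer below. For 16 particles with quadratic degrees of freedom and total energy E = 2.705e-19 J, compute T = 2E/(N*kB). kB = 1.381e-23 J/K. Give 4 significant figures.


Step 1: Numerator = 2*E = 2*2.705e-19 = 5.41e-19 J
Step 2: Denominator = N*kB = 16*1.381e-23 = 2.21e-22
Step 3: T = 5.41e-19 / 2.21e-22 = 2448 K

2448


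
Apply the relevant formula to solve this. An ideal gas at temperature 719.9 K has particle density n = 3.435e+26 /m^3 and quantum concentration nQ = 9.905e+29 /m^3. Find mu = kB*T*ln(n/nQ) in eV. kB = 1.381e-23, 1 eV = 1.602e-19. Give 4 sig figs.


Step 1: n/nQ = 3.435e+26/9.905e+29 = 0.0003468
Step 2: ln(n/nQ) = -7.967
Step 3: mu = kB*T*ln(n/nQ) = 9.942e-21*-7.967 = -7.92e-20 J
Step 4: Convert to eV: -7.92e-20/1.602e-19 = -0.4944 eV

-0.4944


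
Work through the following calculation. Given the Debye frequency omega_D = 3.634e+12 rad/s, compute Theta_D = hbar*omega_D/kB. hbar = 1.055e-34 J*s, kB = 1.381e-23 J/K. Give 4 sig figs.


Step 1: hbar*omega_D = 1.055e-34 * 3.634e+12 = 3.834e-22 J
Step 2: Theta_D = 3.834e-22 / 1.381e-23
Step 3: Theta_D = 27.76 K

27.76


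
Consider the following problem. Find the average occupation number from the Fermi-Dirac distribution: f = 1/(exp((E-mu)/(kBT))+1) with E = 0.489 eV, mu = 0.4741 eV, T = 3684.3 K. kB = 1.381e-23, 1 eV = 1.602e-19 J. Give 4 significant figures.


Step 1: (E - mu) = 0.489 - 0.4741 = 0.0149 eV
Step 2: Convert: (E-mu)*eV = 2.387e-21 J
Step 3: x = (E-mu)*eV/(kB*T) = 0.04691
Step 4: f = 1/(exp(0.04691)+1) = 0.4883

0.4883


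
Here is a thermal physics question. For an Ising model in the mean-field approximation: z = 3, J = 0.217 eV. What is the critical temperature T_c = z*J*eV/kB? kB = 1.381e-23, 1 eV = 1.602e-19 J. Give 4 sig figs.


Step 1: z*J = 3*0.217 = 0.651 eV
Step 2: Convert to Joules: 0.651*1.602e-19 = 1.043e-19 J
Step 3: T_c = 1.043e-19 / 1.381e-23 = 7552 K

7552


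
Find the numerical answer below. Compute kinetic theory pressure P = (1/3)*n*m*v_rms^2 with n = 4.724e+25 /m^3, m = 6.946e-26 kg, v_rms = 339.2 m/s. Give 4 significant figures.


Step 1: v_rms^2 = 339.2^2 = 1.151e+05
Step 2: n*m = 4.724e+25*6.946e-26 = 3.281
Step 3: P = (1/3)*3.281*1.151e+05 = 1.258e+05 Pa

1.258e+05


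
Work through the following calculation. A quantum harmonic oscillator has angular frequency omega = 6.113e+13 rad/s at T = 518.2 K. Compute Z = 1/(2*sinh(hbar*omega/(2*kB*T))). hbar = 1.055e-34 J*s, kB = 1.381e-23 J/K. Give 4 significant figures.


Step 1: Compute x = hbar*omega/(kB*T) = 1.055e-34*6.113e+13/(1.381e-23*518.2) = 0.9012
Step 2: x/2 = 0.4506
Step 3: sinh(x/2) = 0.466
Step 4: Z = 1/(2*0.466) = 1.073

1.073


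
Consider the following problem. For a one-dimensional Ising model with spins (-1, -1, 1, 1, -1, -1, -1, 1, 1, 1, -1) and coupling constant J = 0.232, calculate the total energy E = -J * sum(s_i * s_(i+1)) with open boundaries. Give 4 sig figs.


Step 1: Nearest-neighbor products: 1, -1, 1, -1, 1, 1, -1, 1, 1, -1
Step 2: Sum of products = 2
Step 3: E = -0.232 * 2 = -0.464

-0.464


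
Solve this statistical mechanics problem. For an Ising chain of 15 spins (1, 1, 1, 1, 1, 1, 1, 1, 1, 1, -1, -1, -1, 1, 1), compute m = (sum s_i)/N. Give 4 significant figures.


Step 1: Count up spins (+1): 12, down spins (-1): 3
Step 2: Total magnetization M = 12 - 3 = 9
Step 3: m = M/N = 9/15 = 0.6

0.6


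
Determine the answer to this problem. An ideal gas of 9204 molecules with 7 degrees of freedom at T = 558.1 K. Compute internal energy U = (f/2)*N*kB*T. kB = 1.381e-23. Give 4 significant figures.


Step 1: f/2 = 7/2 = 3.5
Step 2: N*kB*T = 9204*1.381e-23*558.1 = 7.094e-17
Step 3: U = 3.5 * 7.094e-17 = 2.483e-16 J

2.483e-16


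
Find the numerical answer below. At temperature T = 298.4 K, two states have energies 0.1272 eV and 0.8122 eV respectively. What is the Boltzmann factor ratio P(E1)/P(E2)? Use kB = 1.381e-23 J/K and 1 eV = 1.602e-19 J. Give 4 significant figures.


Step 1: Compute energy difference dE = E1 - E2 = 0.1272 - 0.8122 = -0.685 eV
Step 2: Convert to Joules: dE_J = -0.685 * 1.602e-19 = -1.097e-19 J
Step 3: Compute exponent = -dE_J / (kB * T) = -(-1.097e-19) / (1.381e-23 * 298.4) = 26.63
Step 4: P(E1)/P(E2) = exp(26.63) = 3.673e+11

3.673e+11


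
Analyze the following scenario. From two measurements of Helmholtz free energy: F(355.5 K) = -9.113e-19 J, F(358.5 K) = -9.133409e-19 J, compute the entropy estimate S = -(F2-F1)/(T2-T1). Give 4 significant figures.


Step 1: dF = F2 - F1 = -9.133409e-19 - (-9.113e-19) = -2.0409e-21 J
Step 2: dT = T2 - T1 = 358.5 - 355.5 = 3 K
Step 3: S = -dF/dT = -(-2.0409e-21)/3 = 6.803e-22 J/K

6.803e-22


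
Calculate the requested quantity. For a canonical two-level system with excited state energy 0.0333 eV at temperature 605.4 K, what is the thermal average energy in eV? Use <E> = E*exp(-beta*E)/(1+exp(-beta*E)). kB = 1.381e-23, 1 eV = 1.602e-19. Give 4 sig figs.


Step 1: beta*E = 0.0333*1.602e-19/(1.381e-23*605.4) = 0.6381
Step 2: exp(-beta*E) = 0.5283
Step 3: <E> = 0.0333*0.5283/(1+0.5283) = 0.01151 eV

0.01151


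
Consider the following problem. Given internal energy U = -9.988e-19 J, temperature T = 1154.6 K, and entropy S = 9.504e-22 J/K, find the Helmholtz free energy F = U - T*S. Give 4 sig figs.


Step 1: T*S = 1154.6 * 9.504e-22 = 1.097e-18 J
Step 2: F = U - T*S = -9.988e-19 - 1.097e-18
Step 3: F = -2.096e-18 J

-2.096e-18


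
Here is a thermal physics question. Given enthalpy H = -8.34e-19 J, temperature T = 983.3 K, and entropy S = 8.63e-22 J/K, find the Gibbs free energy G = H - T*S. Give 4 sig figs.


Step 1: T*S = 983.3 * 8.63e-22 = 8.486e-19 J
Step 2: G = H - T*S = -8.34e-19 - 8.486e-19
Step 3: G = -1.683e-18 J

-1.683e-18


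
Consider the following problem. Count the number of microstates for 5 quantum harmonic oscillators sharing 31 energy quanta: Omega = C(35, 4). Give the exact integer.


Step 1: Use binomial coefficient C(35, 4)
Step 2: Numerator = 35! / 31!
Step 3: Denominator = 4!
Step 4: Omega = 52360

52360


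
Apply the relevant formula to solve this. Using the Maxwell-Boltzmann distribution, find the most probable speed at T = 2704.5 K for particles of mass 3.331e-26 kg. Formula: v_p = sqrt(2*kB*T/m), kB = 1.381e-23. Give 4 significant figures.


Step 1: Numerator = 2*kB*T = 2*1.381e-23*2704.5 = 7.47e-20
Step 2: Ratio = 7.47e-20 / 3.331e-26 = 2.243e+06
Step 3: v_p = sqrt(2.243e+06) = 1498 m/s

1498


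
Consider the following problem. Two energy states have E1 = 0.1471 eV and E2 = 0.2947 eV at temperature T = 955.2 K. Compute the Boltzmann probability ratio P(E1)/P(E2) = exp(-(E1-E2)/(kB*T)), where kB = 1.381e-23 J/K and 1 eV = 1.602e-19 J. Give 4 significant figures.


Step 1: Compute energy difference dE = E1 - E2 = 0.1471 - 0.2947 = -0.1476 eV
Step 2: Convert to Joules: dE_J = -0.1476 * 1.602e-19 = -2.365e-20 J
Step 3: Compute exponent = -dE_J / (kB * T) = -(-2.365e-20) / (1.381e-23 * 955.2) = 1.793
Step 4: P(E1)/P(E2) = exp(1.793) = 6.004

6.004


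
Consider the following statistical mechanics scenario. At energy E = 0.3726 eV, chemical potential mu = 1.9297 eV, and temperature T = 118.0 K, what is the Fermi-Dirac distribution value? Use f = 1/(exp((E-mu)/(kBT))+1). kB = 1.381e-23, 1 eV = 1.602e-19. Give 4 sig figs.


Step 1: (E - mu) = 0.3726 - 1.9297 = -1.557 eV
Step 2: Convert: (E-mu)*eV = -2.494e-19 J
Step 3: x = (E-mu)*eV/(kB*T) = -153.1
Step 4: f = 1/(exp(-153.1)+1) = 1

1


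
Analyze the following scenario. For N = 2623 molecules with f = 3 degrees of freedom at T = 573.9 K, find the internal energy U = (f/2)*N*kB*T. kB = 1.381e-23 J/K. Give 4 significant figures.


Step 1: f/2 = 3/2 = 1.5
Step 2: N*kB*T = 2623*1.381e-23*573.9 = 2.079e-17
Step 3: U = 1.5 * 2.079e-17 = 3.118e-17 J

3.118e-17


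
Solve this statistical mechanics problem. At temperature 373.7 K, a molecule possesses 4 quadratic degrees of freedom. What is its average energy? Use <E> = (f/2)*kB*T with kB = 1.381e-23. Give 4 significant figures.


Step 1: f/2 = 4/2 = 2
Step 2: kB*T = 1.381e-23 * 373.7 = 5.161e-21
Step 3: <E> = 2 * 5.161e-21 = 1.032e-20 J

1.032e-20


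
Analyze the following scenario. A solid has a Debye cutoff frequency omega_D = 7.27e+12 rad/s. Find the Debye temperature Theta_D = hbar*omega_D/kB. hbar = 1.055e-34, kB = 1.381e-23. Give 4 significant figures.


Step 1: hbar*omega_D = 1.055e-34 * 7.27e+12 = 7.67e-22 J
Step 2: Theta_D = 7.67e-22 / 1.381e-23
Step 3: Theta_D = 55.54 K

55.54


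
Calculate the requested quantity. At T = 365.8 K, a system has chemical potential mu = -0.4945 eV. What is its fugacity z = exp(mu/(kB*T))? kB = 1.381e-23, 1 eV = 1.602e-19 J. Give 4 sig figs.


Step 1: Convert mu to Joules: -0.4945*1.602e-19 = -7.922e-20 J
Step 2: kB*T = 1.381e-23*365.8 = 5.052e-21 J
Step 3: mu/(kB*T) = -15.68
Step 4: z = exp(-15.68) = 1.547e-07

1.547e-07


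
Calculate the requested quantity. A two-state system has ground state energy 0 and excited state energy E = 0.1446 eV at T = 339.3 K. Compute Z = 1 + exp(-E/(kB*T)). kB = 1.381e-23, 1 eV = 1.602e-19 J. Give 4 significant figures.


Step 1: Compute beta*E = E*eV/(kB*T) = 0.1446*1.602e-19/(1.381e-23*339.3) = 4.944
Step 2: exp(-beta*E) = exp(-4.944) = 0.007128
Step 3: Z = 1 + 0.007128 = 1.007

1.007


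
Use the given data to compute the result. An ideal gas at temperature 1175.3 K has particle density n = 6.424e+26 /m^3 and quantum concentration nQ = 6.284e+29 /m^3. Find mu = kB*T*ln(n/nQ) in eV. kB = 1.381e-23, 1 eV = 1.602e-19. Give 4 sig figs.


Step 1: n/nQ = 6.424e+26/6.284e+29 = 0.001022
Step 2: ln(n/nQ) = -6.886
Step 3: mu = kB*T*ln(n/nQ) = 1.623e-20*-6.886 = -1.118e-19 J
Step 4: Convert to eV: -1.118e-19/1.602e-19 = -0.6976 eV

-0.6976


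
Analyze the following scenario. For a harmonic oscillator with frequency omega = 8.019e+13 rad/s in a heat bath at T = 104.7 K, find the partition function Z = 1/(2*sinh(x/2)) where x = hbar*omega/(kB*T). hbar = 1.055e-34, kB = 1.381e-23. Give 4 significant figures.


Step 1: Compute x = hbar*omega/(kB*T) = 1.055e-34*8.019e+13/(1.381e-23*104.7) = 5.851
Step 2: x/2 = 2.926
Step 3: sinh(x/2) = 9.295
Step 4: Z = 1/(2*9.295) = 0.05379

0.05379


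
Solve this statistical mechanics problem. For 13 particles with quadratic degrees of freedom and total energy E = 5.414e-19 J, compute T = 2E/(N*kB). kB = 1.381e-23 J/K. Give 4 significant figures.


Step 1: Numerator = 2*E = 2*5.414e-19 = 1.083e-18 J
Step 2: Denominator = N*kB = 13*1.381e-23 = 1.795e-22
Step 3: T = 1.083e-18 / 1.795e-22 = 6031 K

6031


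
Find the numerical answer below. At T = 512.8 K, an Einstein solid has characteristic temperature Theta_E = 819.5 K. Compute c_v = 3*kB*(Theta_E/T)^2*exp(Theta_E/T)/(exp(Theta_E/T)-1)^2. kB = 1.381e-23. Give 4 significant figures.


Step 1: x = Theta_E/T = 819.5/512.8 = 1.598
Step 2: x^2 = 2.554
Step 3: exp(x) = 4.944
Step 4: c_v = 3*1.381e-23*2.554*4.944/(4.944-1)^2 = 3.363e-23

3.363e-23


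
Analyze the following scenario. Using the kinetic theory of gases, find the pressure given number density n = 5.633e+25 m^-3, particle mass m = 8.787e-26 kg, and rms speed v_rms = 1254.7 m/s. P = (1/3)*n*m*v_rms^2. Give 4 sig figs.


Step 1: v_rms^2 = 1254.7^2 = 1.574e+06
Step 2: n*m = 5.633e+25*8.787e-26 = 4.95
Step 3: P = (1/3)*4.95*1.574e+06 = 2.597e+06 Pa

2.597e+06


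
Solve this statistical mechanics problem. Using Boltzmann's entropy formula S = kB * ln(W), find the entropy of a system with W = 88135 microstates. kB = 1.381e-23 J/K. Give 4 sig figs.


Step 1: ln(W) = ln(88135) = 11.39
Step 2: S = kB * ln(W) = 1.381e-23 * 11.39
Step 3: S = 1.572e-22 J/K

1.572e-22


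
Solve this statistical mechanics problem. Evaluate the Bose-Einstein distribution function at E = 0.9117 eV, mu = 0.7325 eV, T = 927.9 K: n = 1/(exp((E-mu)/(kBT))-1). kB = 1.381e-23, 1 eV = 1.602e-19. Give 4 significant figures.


Step 1: (E - mu) = 0.1792 eV
Step 2: x = (E-mu)*eV/(kB*T) = 0.1792*1.602e-19/(1.381e-23*927.9) = 2.24
Step 3: exp(x) = 9.396
Step 4: n = 1/(exp(x)-1) = 0.1191

0.1191


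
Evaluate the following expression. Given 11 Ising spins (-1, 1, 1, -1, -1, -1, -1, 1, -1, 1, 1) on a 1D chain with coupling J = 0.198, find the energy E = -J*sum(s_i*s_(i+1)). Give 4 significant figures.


Step 1: Nearest-neighbor products: -1, 1, -1, 1, 1, 1, -1, -1, -1, 1
Step 2: Sum of products = 0
Step 3: E = -0.198 * 0 = 0

0


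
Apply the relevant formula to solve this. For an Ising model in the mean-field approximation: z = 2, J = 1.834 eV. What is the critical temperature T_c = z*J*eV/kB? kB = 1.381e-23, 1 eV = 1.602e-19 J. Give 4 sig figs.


Step 1: z*J = 2*1.834 = 3.668 eV
Step 2: Convert to Joules: 3.668*1.602e-19 = 5.876e-19 J
Step 3: T_c = 5.876e-19 / 1.381e-23 = 4.255e+04 K

4.255e+04


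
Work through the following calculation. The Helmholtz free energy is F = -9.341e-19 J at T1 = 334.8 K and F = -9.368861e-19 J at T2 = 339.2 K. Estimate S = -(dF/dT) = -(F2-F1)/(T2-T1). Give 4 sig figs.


Step 1: dF = F2 - F1 = -9.368861e-19 - (-9.341e-19) = -2.7861e-21 J
Step 2: dT = T2 - T1 = 339.2 - 334.8 = 4.4 K
Step 3: S = -dF/dT = -(-2.7861e-21)/4.4 = 6.332e-22 J/K

6.332e-22


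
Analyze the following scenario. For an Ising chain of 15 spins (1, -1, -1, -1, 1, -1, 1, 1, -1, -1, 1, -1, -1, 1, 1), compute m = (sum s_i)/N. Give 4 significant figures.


Step 1: Count up spins (+1): 7, down spins (-1): 8
Step 2: Total magnetization M = 7 - 8 = -1
Step 3: m = M/N = -1/15 = -0.06667

-0.06667


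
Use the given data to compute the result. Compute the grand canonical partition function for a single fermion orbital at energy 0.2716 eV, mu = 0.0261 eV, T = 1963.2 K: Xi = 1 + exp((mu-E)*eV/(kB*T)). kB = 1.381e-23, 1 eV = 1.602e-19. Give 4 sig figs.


Step 1: (mu - E) = 0.0261 - 0.2716 = -0.2455 eV
Step 2: x = (mu-E)*eV/(kB*T) = -0.2455*1.602e-19/(1.381e-23*1963.2) = -1.451
Step 3: exp(x) = 0.2344
Step 4: Xi = 1 + 0.2344 = 1.234

1.234


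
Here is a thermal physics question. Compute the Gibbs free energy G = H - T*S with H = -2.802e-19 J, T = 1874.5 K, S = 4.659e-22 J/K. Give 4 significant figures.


Step 1: T*S = 1874.5 * 4.659e-22 = 8.733e-19 J
Step 2: G = H - T*S = -2.802e-19 - 8.733e-19
Step 3: G = -1.154e-18 J

-1.154e-18


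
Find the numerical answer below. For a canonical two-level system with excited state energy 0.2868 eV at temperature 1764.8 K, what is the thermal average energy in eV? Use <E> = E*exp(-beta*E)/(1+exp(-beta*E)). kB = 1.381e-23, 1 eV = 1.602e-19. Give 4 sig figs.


Step 1: beta*E = 0.2868*1.602e-19/(1.381e-23*1764.8) = 1.885
Step 2: exp(-beta*E) = 0.1518
Step 3: <E> = 0.2868*0.1518/(1+0.1518) = 0.0378 eV

0.0378


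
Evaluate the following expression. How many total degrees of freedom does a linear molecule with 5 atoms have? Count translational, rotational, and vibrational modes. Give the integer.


Step 1: Translational DOF = 3
Step 2: Rotational DOF (linear) = 2
Step 3: Vibrational DOF = 3*5 - 5 = 10
Step 4: Total = 3 + 2 + 10 = 15

15


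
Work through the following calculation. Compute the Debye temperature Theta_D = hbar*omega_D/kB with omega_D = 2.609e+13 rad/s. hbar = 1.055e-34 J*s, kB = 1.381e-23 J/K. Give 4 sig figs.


Step 1: hbar*omega_D = 1.055e-34 * 2.609e+13 = 2.752e-21 J
Step 2: Theta_D = 2.752e-21 / 1.381e-23
Step 3: Theta_D = 199.3 K

199.3


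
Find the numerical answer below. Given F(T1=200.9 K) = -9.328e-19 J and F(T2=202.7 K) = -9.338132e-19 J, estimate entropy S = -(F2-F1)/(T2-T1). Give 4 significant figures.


Step 1: dF = F2 - F1 = -9.338132e-19 - (-9.328e-19) = -1.0132e-21 J
Step 2: dT = T2 - T1 = 202.7 - 200.9 = 1.8 K
Step 3: S = -dF/dT = -(-1.0132e-21)/1.8 = 5.629e-22 J/K

5.629e-22


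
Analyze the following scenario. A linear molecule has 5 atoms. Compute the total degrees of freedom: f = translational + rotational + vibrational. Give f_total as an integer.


Step 1: Translational DOF = 3
Step 2: Rotational DOF (linear) = 2
Step 3: Vibrational DOF = 3*5 - 5 = 10
Step 4: Total = 3 + 2 + 10 = 15

15


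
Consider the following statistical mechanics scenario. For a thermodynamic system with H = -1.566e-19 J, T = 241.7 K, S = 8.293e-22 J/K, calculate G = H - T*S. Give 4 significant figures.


Step 1: T*S = 241.7 * 8.293e-22 = 2.004e-19 J
Step 2: G = H - T*S = -1.566e-19 - 2.004e-19
Step 3: G = -3.57e-19 J

-3.57e-19


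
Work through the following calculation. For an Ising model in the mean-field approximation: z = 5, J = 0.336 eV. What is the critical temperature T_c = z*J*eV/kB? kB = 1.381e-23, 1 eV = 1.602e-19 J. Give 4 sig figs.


Step 1: z*J = 5*0.336 = 1.68 eV
Step 2: Convert to Joules: 1.68*1.602e-19 = 2.691e-19 J
Step 3: T_c = 2.691e-19 / 1.381e-23 = 1.949e+04 K

1.949e+04


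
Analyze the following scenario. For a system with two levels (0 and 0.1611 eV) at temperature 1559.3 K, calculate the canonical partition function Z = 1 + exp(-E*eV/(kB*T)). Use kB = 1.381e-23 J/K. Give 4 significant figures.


Step 1: Compute beta*E = E*eV/(kB*T) = 0.1611*1.602e-19/(1.381e-23*1559.3) = 1.198
Step 2: exp(-beta*E) = exp(-1.198) = 0.3016
Step 3: Z = 1 + 0.3016 = 1.302

1.302


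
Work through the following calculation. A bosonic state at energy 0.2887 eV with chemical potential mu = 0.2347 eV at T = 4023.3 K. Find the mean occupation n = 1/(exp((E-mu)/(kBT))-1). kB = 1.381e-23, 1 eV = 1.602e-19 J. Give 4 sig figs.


Step 1: (E - mu) = 0.054 eV
Step 2: x = (E-mu)*eV/(kB*T) = 0.054*1.602e-19/(1.381e-23*4023.3) = 0.1557
Step 3: exp(x) = 1.168
Step 4: n = 1/(exp(x)-1) = 5.936

5.936


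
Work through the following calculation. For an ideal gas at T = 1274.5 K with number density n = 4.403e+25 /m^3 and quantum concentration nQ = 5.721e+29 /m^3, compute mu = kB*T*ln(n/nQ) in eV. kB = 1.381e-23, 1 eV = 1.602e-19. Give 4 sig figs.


Step 1: n/nQ = 4.403e+25/5.721e+29 = 7.696e-05
Step 2: ln(n/nQ) = -9.472
Step 3: mu = kB*T*ln(n/nQ) = 1.76e-20*-9.472 = -1.667e-19 J
Step 4: Convert to eV: -1.667e-19/1.602e-19 = -1.041 eV

-1.041


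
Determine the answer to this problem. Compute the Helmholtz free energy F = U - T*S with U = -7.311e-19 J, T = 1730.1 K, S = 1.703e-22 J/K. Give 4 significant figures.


Step 1: T*S = 1730.1 * 1.703e-22 = 2.946e-19 J
Step 2: F = U - T*S = -7.311e-19 - 2.946e-19
Step 3: F = -1.026e-18 J

-1.026e-18


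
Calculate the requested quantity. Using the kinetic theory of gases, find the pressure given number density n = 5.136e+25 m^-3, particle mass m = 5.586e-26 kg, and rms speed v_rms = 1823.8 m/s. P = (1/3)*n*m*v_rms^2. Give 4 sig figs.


Step 1: v_rms^2 = 1823.8^2 = 3.326e+06
Step 2: n*m = 5.136e+25*5.586e-26 = 2.869
Step 3: P = (1/3)*2.869*3.326e+06 = 3.181e+06 Pa

3.181e+06


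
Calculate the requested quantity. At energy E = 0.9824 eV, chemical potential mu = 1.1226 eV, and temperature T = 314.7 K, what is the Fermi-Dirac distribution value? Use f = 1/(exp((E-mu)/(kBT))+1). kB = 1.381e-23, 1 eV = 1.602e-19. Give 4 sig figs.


Step 1: (E - mu) = 0.9824 - 1.1226 = -0.1402 eV
Step 2: Convert: (E-mu)*eV = -2.246e-20 J
Step 3: x = (E-mu)*eV/(kB*T) = -5.168
Step 4: f = 1/(exp(-5.168)+1) = 0.9943

0.9943


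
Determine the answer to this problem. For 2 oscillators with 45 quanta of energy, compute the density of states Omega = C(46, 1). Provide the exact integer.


Step 1: Use binomial coefficient C(46, 1)
Step 2: Numerator = 46! / 45!
Step 3: Denominator = 1!
Step 4: Omega = 46

46


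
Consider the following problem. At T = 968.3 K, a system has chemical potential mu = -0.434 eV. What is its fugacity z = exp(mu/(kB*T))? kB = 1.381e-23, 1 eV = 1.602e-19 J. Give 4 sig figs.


Step 1: Convert mu to Joules: -0.434*1.602e-19 = -6.953e-20 J
Step 2: kB*T = 1.381e-23*968.3 = 1.337e-20 J
Step 3: mu/(kB*T) = -5.199
Step 4: z = exp(-5.199) = 0.00552

0.00552


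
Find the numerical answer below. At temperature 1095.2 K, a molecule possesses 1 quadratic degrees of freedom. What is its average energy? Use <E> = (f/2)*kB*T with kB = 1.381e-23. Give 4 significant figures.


Step 1: f/2 = 1/2 = 0.5
Step 2: kB*T = 1.381e-23 * 1095.2 = 1.512e-20
Step 3: <E> = 0.5 * 1.512e-20 = 7.562e-21 J

7.562e-21


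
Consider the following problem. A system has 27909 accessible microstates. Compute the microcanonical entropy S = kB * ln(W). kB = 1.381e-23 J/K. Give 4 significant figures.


Step 1: ln(W) = ln(27909) = 10.24
Step 2: S = kB * ln(W) = 1.381e-23 * 10.24
Step 3: S = 1.414e-22 J/K

1.414e-22


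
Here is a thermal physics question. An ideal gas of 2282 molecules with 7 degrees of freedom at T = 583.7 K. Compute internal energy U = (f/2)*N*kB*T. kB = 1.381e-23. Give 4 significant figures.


Step 1: f/2 = 7/2 = 3.5
Step 2: N*kB*T = 2282*1.381e-23*583.7 = 1.839e-17
Step 3: U = 3.5 * 1.839e-17 = 6.438e-17 J

6.438e-17


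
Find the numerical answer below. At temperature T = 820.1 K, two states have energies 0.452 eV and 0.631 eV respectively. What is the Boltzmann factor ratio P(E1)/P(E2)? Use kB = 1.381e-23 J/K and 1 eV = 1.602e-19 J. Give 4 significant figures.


Step 1: Compute energy difference dE = E1 - E2 = 0.452 - 0.631 = -0.179 eV
Step 2: Convert to Joules: dE_J = -0.179 * 1.602e-19 = -2.868e-20 J
Step 3: Compute exponent = -dE_J / (kB * T) = -(-2.868e-20) / (1.381e-23 * 820.1) = 2.532
Step 4: P(E1)/P(E2) = exp(2.532) = 12.58

12.58


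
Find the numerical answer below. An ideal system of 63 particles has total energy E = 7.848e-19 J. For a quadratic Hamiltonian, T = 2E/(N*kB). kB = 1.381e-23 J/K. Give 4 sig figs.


Step 1: Numerator = 2*E = 2*7.848e-19 = 1.57e-18 J
Step 2: Denominator = N*kB = 63*1.381e-23 = 8.7e-22
Step 3: T = 1.57e-18 / 8.7e-22 = 1804 K

1804


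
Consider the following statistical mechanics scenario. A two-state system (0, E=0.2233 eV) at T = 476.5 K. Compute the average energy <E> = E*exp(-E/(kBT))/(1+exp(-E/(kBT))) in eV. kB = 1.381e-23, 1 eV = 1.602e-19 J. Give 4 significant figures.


Step 1: beta*E = 0.2233*1.602e-19/(1.381e-23*476.5) = 5.436
Step 2: exp(-beta*E) = 0.004356
Step 3: <E> = 0.2233*0.004356/(1+0.004356) = 0.0009685 eV

0.0009685


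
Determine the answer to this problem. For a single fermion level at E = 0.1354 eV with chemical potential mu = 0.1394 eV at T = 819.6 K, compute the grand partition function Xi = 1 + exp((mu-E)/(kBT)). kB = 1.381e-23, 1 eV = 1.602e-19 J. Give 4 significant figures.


Step 1: (mu - E) = 0.1394 - 0.1354 = 0.004 eV
Step 2: x = (mu-E)*eV/(kB*T) = 0.004*1.602e-19/(1.381e-23*819.6) = 0.05661
Step 3: exp(x) = 1.058
Step 4: Xi = 1 + 1.058 = 2.058

2.058


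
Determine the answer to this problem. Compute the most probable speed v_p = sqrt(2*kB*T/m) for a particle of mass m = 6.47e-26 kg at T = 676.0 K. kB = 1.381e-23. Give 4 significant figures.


Step 1: Numerator = 2*kB*T = 2*1.381e-23*676.0 = 1.867e-20
Step 2: Ratio = 1.867e-20 / 6.47e-26 = 2.886e+05
Step 3: v_p = sqrt(2.886e+05) = 537.2 m/s

537.2


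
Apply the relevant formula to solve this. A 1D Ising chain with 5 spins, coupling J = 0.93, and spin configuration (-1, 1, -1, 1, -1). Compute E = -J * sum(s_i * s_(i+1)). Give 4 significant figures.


Step 1: Nearest-neighbor products: -1, -1, -1, -1
Step 2: Sum of products = -4
Step 3: E = -0.93 * -4 = 3.72

3.72
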